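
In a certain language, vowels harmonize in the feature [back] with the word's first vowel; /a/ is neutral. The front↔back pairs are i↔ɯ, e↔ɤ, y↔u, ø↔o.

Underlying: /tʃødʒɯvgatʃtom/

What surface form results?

[tʃødʒivgatʃtøm]

/ɯ/ harmonizes with /ø/ ([-back]) → [i]
/o/ harmonizes with /ø/ ([-back]) → [ø]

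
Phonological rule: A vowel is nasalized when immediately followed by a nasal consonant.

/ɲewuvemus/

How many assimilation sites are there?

/e/ before nasal /m/ → [ẽ]
1 segment changes.

1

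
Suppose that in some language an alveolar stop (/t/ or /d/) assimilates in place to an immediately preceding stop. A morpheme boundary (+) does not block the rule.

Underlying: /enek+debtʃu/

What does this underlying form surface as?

/d/ after /k/ (velar) → [g]

[enek+gebtʃu]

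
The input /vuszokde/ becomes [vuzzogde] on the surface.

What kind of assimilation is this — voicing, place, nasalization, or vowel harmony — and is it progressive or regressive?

/s/→[z] /k/→[g].
Each target copies a feature from the following segment, so the direction is regressive.

voicing assimilation, regressive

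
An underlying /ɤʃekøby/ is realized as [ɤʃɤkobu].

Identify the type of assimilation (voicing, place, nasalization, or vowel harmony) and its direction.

/e/→[ɤ] /ø/→[o] /y/→[u].
Vowels agree with the first vowel, so the harmony is progressive.

vowel harmony, progressive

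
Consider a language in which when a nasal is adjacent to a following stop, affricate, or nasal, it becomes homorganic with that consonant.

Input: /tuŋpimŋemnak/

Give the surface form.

/ŋ/ before /p/ (labial) → [m]
/m/ before /ŋ/ (velar) → [ŋ]
/m/ before /n/ (alveolar) → [n]

[tumpiŋŋennak]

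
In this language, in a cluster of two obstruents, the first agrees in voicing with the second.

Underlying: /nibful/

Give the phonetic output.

[nipful]

/b/ before /f/ (voiceless) → [p]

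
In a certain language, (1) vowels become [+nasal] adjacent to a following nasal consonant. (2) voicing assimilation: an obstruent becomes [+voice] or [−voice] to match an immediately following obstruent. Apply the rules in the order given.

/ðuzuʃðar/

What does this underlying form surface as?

Rule 1: no segment meets the rule's conditions; no change.
After rule 1: ðuzuʃðar
Rule 2: /ʃ/ before /ð/ (voiced) → [ʒ]

[ðuzuʒðar]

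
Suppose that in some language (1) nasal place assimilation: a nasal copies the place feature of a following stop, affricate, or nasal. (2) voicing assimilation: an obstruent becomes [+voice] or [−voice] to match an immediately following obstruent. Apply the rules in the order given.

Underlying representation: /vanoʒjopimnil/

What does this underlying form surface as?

[vanoʒjopinnil]

Rule 1: /m/ before /n/ (alveolar) → [n]
After rule 1: vanoʒjopinnil
Rule 2: no segment meets the rule's conditions; no change.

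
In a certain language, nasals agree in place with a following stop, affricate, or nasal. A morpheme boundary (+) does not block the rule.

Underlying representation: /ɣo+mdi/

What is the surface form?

/m/ before /d/ (alveolar) → [n]

[ɣo+ndi]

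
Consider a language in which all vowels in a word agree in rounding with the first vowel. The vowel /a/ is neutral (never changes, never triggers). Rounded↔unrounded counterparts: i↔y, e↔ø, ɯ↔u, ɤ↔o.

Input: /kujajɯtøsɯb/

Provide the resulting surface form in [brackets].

[kujajutøsub]

/ɯ/ harmonizes with /u/ ([+round]) → [u]
/ɯ/ harmonizes with /u/ ([+round]) → [u]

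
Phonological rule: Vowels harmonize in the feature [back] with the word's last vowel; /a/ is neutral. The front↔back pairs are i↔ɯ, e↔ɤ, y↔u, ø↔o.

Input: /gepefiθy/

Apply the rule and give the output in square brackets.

[gepefiθy]

no segment meets the rule's conditions; no change.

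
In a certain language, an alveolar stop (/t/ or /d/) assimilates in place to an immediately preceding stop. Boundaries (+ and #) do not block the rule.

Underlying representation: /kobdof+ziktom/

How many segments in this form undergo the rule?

/d/ after /b/ (labial) → [b]
/t/ after /k/ (velar) → [k]
2 segments change.

2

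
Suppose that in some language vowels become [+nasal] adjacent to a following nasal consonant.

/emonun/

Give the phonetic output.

/e/ before nasal /m/ → [ẽ]
/o/ before nasal /n/ → [õ]
/u/ before nasal /n/ → [ũ]

[ẽmõnũn]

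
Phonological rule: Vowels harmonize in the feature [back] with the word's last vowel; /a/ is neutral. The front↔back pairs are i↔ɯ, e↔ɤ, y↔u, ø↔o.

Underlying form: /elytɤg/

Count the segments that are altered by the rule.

/e/ harmonizes with /ɤ/ ([+back]) → [ɤ]
/y/ harmonizes with /ɤ/ ([+back]) → [u]
2 segments change.

2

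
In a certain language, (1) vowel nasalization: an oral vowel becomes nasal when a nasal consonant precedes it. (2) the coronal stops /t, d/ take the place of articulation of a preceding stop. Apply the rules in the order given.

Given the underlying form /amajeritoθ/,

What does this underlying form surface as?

Rule 1: /a/ after nasal /m/ → [ã]
After rule 1: amãjeritoθ
Rule 2: no segment meets the rule's conditions; no change.

[amãjeritoθ]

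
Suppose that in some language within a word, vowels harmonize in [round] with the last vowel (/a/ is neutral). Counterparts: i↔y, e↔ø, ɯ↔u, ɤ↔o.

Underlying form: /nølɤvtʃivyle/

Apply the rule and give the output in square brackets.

[nelɤvtʃivile]

/ø/ harmonizes with /e/ ([-round]) → [e]
/y/ harmonizes with /e/ ([-round]) → [i]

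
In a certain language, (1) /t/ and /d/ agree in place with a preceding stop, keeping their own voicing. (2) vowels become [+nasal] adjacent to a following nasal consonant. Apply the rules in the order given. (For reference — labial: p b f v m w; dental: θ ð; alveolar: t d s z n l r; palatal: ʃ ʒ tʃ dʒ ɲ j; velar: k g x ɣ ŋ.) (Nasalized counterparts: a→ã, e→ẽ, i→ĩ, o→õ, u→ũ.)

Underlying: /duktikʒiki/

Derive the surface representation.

[dukkikʒiki]

Rule 1: /t/ after /k/ (velar) → [k]
After rule 1: dukkikʒiki
Rule 2: no segment meets the rule's conditions; no change.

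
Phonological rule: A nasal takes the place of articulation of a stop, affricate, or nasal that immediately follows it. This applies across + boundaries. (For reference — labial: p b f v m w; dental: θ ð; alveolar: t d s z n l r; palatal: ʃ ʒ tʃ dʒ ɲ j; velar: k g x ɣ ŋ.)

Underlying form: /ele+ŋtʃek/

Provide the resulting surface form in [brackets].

/ŋ/ before /tʃ/ (palatal) → [ɲ]

[ele+ɲtʃek]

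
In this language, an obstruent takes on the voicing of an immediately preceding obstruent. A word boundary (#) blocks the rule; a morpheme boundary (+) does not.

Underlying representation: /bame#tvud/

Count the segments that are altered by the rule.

1

/v/ after /t/ (voiceless) → [f]
1 segment changes.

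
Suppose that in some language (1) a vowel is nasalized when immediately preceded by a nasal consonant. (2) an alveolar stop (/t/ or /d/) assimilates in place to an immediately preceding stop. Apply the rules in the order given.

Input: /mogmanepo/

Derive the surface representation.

Rule 1: /o/ after nasal /m/ → [õ]
Rule 1: /a/ after nasal /m/ → [ã]
Rule 1: /e/ after nasal /n/ → [ẽ]
After rule 1: mõgmãnẽpo
Rule 2: no segment meets the rule's conditions; no change.

[mõgmãnẽpo]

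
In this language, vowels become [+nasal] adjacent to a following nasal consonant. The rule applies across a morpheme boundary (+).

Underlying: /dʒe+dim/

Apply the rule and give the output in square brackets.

[dʒe+dĩm]

/i/ before nasal /m/ → [ĩ]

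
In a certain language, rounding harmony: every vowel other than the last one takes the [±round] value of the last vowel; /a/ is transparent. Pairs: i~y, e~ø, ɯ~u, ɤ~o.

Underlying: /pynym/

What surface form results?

[pynym]

no segment meets the rule's conditions; no change.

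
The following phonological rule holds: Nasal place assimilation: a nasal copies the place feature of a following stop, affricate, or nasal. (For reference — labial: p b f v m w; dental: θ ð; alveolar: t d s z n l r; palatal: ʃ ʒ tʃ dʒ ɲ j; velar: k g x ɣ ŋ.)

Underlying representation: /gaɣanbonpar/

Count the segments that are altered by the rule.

2

/n/ before /b/ (labial) → [m]
/n/ before /p/ (labial) → [m]
2 segments change.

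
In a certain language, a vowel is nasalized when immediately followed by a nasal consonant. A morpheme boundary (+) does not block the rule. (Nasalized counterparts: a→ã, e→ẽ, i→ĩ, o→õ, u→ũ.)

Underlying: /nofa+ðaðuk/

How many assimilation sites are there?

No segment meets the rule's conditions.

0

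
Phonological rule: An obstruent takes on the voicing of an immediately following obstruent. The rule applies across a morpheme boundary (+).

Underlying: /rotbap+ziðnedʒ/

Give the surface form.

[rodbab+ziðnedʒ]

/t/ before /b/ (voiced) → [d]
/p/ before /z/ (voiced) → [b]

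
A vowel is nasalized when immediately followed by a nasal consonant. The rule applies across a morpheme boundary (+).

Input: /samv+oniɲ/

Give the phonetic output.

[sãmv+õnĩɲ]

/a/ before nasal /m/ → [ã]
/o/ before nasal /n/ → [õ]
/i/ before nasal /ɲ/ → [ĩ]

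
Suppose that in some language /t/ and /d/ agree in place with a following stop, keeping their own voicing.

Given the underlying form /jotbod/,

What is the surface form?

/t/ before /b/ (labial) → [p]

[jopbod]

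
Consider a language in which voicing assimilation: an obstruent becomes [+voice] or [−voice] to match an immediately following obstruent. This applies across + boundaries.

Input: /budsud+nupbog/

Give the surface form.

[butsud+nubbog]

/d/ before /s/ (voiceless) → [t]
/p/ before /b/ (voiced) → [b]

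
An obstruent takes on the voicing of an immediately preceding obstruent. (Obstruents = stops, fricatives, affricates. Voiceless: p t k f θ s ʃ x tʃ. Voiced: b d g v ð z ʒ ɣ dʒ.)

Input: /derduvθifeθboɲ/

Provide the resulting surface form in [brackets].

[derduvðifeθpoɲ]

/θ/ after /v/ (voiced) → [ð]
/b/ after /θ/ (voiceless) → [p]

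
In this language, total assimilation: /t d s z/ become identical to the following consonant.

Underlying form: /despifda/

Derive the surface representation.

/s/ before /p/ → [p] (total assimilation)

[deppifda]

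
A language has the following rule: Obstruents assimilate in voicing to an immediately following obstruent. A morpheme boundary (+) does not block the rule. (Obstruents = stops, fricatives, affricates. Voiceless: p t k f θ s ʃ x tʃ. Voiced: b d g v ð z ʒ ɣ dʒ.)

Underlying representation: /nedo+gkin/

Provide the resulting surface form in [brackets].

/g/ before /k/ (voiceless) → [k]

[nedo+kkin]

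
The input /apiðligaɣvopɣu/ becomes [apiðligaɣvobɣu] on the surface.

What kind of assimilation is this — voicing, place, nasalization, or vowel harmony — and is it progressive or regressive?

/p/→[b].
Each target copies a feature from the following segment, so the direction is regressive.

voicing assimilation, regressive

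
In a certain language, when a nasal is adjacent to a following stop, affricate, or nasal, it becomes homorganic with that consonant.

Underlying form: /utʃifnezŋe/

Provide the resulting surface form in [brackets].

[utʃifnezŋe]

no segment meets the rule's conditions; no change.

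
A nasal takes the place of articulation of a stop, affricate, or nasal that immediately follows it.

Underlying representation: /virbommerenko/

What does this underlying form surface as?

[virbommereŋko]

/n/ before /k/ (velar) → [ŋ]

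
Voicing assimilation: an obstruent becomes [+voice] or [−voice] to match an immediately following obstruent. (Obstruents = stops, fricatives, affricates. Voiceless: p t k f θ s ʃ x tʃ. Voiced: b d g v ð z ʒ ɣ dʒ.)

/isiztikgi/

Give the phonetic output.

/z/ before /t/ (voiceless) → [s]
/k/ before /g/ (voiced) → [g]

[isistiggi]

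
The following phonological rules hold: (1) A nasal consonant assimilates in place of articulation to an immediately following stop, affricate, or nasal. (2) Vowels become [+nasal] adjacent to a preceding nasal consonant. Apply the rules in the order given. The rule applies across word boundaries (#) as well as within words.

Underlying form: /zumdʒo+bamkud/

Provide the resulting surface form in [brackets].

[zuɲdʒo+baŋkud]

Rule 1: /m/ before /dʒ/ (palatal) → [ɲ]
Rule 1: /m/ before /k/ (velar) → [ŋ]
After rule 1: zuɲdʒo+baŋkud
Rule 2: no segment meets the rule's conditions; no change.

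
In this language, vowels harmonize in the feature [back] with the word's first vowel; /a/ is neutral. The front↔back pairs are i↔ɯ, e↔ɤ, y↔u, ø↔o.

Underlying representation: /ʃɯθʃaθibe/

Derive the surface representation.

/i/ harmonizes with /ɯ/ ([+back]) → [ɯ]
/e/ harmonizes with /ɯ/ ([+back]) → [ɤ]

[ʃɯθʃaθɯbɤ]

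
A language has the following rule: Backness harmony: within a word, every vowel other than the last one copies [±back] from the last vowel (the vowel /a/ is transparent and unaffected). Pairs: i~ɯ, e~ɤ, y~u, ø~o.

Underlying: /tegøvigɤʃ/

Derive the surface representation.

/e/ harmonizes with /ɤ/ ([+back]) → [ɤ]
/ø/ harmonizes with /ɤ/ ([+back]) → [o]
/i/ harmonizes with /ɤ/ ([+back]) → [ɯ]

[tɤgovɯgɤʃ]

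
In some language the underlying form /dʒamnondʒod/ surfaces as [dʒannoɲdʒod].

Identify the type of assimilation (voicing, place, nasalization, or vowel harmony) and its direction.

/m/→[n] /n/→[ɲ].
Each target copies a feature from the following segment, so the direction is regressive.

place assimilation, regressive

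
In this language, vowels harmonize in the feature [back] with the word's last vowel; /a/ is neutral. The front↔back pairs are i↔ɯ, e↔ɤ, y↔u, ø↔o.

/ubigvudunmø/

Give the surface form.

/u/ harmonizes with /ø/ ([-back]) → [y]
/u/ harmonizes with /ø/ ([-back]) → [y]
/u/ harmonizes with /ø/ ([-back]) → [y]

[ybigvydynmø]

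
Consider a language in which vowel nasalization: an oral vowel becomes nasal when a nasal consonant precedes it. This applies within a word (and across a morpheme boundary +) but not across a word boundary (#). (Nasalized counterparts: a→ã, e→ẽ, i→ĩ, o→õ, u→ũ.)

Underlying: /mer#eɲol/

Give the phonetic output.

[mẽr#eɲõl]

/e/ after nasal /m/ → [ẽ]
/o/ after nasal /ɲ/ → [õ]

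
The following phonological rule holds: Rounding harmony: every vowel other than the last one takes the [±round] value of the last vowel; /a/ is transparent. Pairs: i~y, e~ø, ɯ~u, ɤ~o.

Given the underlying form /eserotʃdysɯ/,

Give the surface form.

[eserɤtʃdisɯ]

/o/ harmonizes with /ɯ/ ([-round]) → [ɤ]
/y/ harmonizes with /ɯ/ ([-round]) → [i]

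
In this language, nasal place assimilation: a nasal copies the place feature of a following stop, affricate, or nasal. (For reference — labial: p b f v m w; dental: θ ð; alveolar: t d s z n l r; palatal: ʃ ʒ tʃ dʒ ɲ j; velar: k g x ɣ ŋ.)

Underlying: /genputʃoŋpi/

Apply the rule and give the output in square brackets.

/n/ before /p/ (labial) → [m]
/ŋ/ before /p/ (labial) → [m]

[gemputʃompi]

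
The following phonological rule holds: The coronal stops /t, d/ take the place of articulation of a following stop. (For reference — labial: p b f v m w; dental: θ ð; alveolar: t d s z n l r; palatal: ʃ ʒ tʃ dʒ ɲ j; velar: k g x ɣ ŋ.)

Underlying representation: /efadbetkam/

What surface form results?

[efabbekkam]

/d/ before /b/ (labial) → [b]
/t/ before /k/ (velar) → [k]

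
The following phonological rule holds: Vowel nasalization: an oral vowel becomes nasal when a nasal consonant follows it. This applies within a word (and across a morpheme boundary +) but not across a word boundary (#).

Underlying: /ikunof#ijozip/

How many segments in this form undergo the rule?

1

/u/ before nasal /n/ → [ũ]
1 segment changes.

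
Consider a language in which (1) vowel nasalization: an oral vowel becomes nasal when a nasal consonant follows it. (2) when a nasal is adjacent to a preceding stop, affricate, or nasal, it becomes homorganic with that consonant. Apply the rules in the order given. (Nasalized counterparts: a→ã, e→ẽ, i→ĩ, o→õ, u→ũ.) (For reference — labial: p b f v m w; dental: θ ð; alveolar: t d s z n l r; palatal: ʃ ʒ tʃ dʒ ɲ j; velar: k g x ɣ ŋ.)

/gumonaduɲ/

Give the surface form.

[gũmõnadũɲ]

Rule 1: /u/ before nasal /m/ → [ũ]
Rule 1: /o/ before nasal /n/ → [õ]
Rule 1: /u/ before nasal /ɲ/ → [ũ]
After rule 1: gũmõnadũɲ
Rule 2: no segment meets the rule's conditions; no change.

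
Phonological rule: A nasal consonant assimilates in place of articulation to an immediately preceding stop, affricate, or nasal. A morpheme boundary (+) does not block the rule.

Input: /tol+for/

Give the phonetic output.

[tol+for]

no segment meets the rule's conditions; no change.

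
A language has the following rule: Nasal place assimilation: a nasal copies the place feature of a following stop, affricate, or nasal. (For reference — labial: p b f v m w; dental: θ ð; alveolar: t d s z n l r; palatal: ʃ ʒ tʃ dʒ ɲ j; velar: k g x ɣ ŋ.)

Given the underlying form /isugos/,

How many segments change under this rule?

No segment meets the rule's conditions.

0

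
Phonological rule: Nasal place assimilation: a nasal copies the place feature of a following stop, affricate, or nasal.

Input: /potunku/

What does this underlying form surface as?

[potuŋku]

/n/ before /k/ (velar) → [ŋ]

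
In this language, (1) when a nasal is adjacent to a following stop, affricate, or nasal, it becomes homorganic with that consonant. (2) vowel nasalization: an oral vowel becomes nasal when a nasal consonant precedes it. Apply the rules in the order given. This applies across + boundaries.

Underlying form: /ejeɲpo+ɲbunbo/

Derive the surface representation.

[ejempo+mbumbo]

Rule 1: /ɲ/ before /p/ (labial) → [m]
Rule 1: /ɲ/ before /b/ (labial) → [m]
Rule 1: /n/ before /b/ (labial) → [m]
After rule 1: ejempo+mbumbo
Rule 2: no segment meets the rule's conditions; no change.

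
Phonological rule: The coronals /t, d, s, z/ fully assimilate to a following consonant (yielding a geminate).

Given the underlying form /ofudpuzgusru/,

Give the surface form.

/d/ before /p/ → [p] (total assimilation)
/z/ before /g/ → [g] (total assimilation)
/s/ before /r/ → [r] (total assimilation)

[ofuppuggurru]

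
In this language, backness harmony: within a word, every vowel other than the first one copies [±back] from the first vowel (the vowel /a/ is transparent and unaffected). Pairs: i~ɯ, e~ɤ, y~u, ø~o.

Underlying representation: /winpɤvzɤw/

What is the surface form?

/ɤ/ harmonizes with /i/ ([-back]) → [e]
/ɤ/ harmonizes with /i/ ([-back]) → [e]

[winpevzew]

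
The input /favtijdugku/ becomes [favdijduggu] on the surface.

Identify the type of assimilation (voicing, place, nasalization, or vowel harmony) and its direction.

/t/→[d] /k/→[g].
Each target copies a feature from the preceding segment, so the direction is progressive.

voicing assimilation, progressive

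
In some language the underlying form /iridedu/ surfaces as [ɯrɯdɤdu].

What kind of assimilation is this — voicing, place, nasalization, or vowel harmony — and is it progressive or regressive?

/i/→[ɯ] /i/→[ɯ] /e/→[ɤ].
Vowels agree with the last vowel, so the harmony is regressive.

vowel harmony, regressive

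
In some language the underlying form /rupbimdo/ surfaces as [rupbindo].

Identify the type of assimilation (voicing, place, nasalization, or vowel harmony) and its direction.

/m/→[n].
Each target copies a feature from the following segment, so the direction is regressive.

place assimilation, regressive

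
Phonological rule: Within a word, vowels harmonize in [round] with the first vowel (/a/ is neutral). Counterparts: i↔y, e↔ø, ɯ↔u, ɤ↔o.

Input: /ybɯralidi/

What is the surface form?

/ɯ/ harmonizes with /y/ ([+round]) → [u]
/i/ harmonizes with /y/ ([+round]) → [y]
/i/ harmonizes with /y/ ([+round]) → [y]

[yburalydy]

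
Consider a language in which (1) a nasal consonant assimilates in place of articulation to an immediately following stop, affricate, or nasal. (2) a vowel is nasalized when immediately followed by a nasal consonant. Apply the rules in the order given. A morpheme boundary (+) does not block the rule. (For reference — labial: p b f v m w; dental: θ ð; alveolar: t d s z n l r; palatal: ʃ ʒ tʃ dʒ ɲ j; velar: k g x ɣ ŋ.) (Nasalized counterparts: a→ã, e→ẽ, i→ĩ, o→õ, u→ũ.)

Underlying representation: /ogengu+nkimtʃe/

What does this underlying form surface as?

Rule 1: /n/ before /g/ (velar) → [ŋ]
Rule 1: /n/ before /k/ (velar) → [ŋ]
Rule 1: /m/ before /tʃ/ (palatal) → [ɲ]
After rule 1: ogeŋgu+ŋkiɲtʃe
Rule 2: /e/ before nasal /ŋ/ → [ẽ]
Rule 2: /u/ before nasal /ŋ/ → [ũ]
Rule 2: /i/ before nasal /ɲ/ → [ĩ]

[ogẽŋgũ+ŋkĩɲtʃe]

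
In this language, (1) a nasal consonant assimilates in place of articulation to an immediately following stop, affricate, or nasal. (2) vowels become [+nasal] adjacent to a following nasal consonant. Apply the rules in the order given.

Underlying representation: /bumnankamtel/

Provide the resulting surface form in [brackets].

Rule 1: /m/ before /n/ (alveolar) → [n]
Rule 1: /n/ before /k/ (velar) → [ŋ]
Rule 1: /m/ before /t/ (alveolar) → [n]
After rule 1: bunnaŋkantel
Rule 2: /u/ before nasal /n/ → [ũ]
Rule 2: /a/ before nasal /ŋ/ → [ã]
Rule 2: /a/ before nasal /n/ → [ã]

[bũnnãŋkãntel]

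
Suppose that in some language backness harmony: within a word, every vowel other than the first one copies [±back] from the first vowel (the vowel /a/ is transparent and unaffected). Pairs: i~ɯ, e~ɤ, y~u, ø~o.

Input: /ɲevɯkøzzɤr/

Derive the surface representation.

[ɲevikøzzer]

/ɯ/ harmonizes with /e/ ([-back]) → [i]
/ɤ/ harmonizes with /e/ ([-back]) → [e]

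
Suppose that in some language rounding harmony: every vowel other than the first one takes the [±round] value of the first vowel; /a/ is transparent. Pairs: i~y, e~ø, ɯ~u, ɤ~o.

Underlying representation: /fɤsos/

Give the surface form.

/o/ harmonizes with /ɤ/ ([-round]) → [ɤ]

[fɤsɤs]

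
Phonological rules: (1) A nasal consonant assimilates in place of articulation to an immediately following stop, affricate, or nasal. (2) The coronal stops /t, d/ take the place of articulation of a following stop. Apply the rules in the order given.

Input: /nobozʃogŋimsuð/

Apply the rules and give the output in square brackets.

[nobozʃogŋimsuð]

Rule 1: no segment meets the rule's conditions; no change.
After rule 1: nobozʃogŋimsuð
Rule 2: no segment meets the rule's conditions; no change.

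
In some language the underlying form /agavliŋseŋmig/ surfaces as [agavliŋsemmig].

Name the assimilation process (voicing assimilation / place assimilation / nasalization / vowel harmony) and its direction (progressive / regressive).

place assimilation, regressive

/ŋ/→[m].
Each target copies a feature from the following segment, so the direction is regressive.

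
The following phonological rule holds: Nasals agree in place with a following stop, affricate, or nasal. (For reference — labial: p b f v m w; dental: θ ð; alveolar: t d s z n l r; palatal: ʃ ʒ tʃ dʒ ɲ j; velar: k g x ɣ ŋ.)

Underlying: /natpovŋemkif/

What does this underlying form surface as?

[natpovŋeŋkif]

/m/ before /k/ (velar) → [ŋ]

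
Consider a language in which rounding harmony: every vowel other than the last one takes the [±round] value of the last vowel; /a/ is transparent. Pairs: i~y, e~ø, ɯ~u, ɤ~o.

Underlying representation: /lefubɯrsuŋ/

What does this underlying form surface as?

/e/ harmonizes with /u/ ([+round]) → [ø]
/ɯ/ harmonizes with /u/ ([+round]) → [u]

[løfubursuŋ]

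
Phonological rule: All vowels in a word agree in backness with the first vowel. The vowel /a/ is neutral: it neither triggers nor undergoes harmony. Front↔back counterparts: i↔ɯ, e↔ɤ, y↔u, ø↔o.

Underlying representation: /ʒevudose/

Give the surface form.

[ʒevydøse]

/u/ harmonizes with /e/ ([-back]) → [y]
/o/ harmonizes with /e/ ([-back]) → [ø]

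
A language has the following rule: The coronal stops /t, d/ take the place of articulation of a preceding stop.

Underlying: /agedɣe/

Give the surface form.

[agedɣe]

no segment meets the rule's conditions; no change.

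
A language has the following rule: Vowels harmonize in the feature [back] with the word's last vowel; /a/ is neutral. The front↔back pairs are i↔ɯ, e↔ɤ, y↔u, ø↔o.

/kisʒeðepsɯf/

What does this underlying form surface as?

[kɯsʒɤðɤpsɯf]

/i/ harmonizes with /ɯ/ ([+back]) → [ɯ]
/e/ harmonizes with /ɯ/ ([+back]) → [ɤ]
/e/ harmonizes with /ɯ/ ([+back]) → [ɤ]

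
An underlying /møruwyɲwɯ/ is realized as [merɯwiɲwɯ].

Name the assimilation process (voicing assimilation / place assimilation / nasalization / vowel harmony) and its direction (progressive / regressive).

/ø/→[e] /u/→[ɯ] /y/→[i].
Vowels agree with the last vowel, so the harmony is regressive.

vowel harmony, regressive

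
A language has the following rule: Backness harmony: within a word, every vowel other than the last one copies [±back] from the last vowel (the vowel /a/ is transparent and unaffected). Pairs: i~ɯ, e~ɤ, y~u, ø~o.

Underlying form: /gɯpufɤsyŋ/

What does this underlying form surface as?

/ɯ/ harmonizes with /y/ ([-back]) → [i]
/u/ harmonizes with /y/ ([-back]) → [y]
/ɤ/ harmonizes with /y/ ([-back]) → [e]

[gipyfesyŋ]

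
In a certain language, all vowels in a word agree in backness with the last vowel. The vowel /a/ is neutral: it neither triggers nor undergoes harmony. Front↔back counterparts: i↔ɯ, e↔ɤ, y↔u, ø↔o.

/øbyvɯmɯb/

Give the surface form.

[obuvɯmɯb]

/ø/ harmonizes with /ɯ/ ([+back]) → [o]
/y/ harmonizes with /ɯ/ ([+back]) → [u]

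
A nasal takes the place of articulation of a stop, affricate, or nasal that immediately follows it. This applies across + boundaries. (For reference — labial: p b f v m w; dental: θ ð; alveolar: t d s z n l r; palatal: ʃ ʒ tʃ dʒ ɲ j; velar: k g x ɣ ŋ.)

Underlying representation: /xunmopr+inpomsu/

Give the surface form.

[xummopr+impomsu]

/n/ before /m/ (labial) → [m]
/n/ before /p/ (labial) → [m]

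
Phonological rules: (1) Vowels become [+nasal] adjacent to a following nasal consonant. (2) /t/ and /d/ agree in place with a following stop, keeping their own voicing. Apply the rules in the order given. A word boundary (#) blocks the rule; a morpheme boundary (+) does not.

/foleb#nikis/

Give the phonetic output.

Rule 1: no segment meets the rule's conditions; no change.
After rule 1: foleb#nikis
Rule 2: no segment meets the rule's conditions; no change.

[foleb#nikis]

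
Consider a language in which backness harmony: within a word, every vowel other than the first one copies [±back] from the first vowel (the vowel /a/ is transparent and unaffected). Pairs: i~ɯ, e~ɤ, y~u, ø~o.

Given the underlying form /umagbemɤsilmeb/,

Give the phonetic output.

/e/ harmonizes with /u/ ([+back]) → [ɤ]
/i/ harmonizes with /u/ ([+back]) → [ɯ]
/e/ harmonizes with /u/ ([+back]) → [ɤ]

[umagbɤmɤsɯlmɤb]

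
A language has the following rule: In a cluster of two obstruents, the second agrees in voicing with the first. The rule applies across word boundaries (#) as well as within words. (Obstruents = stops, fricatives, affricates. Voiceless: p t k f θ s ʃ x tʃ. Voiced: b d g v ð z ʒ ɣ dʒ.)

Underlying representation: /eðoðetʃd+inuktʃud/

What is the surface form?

/d/ after /tʃ/ (voiceless) → [t]

[eðoðetʃt+inuktʃud]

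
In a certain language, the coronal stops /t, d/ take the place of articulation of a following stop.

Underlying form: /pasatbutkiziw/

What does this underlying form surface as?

[pasapbukkiziw]

/t/ before /b/ (labial) → [p]
/t/ before /k/ (velar) → [k]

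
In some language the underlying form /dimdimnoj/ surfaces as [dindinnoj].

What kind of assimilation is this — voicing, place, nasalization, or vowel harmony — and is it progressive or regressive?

/m/→[n] /m/→[n].
Each target copies a feature from the following segment, so the direction is regressive.

place assimilation, regressive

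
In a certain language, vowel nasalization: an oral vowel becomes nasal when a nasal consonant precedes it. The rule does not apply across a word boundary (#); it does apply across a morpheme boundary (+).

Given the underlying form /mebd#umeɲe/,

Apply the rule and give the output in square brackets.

[mẽbd#umẽɲẽ]

/e/ after nasal /m/ → [ẽ]
/e/ after nasal /m/ → [ẽ]
/e/ after nasal /ɲ/ → [ẽ]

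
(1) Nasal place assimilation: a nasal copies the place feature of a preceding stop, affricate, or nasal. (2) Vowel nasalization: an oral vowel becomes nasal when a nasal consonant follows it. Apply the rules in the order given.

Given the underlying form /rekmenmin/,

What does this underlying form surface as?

Rule 1: /m/ after /k/ (velar) → [ŋ]
Rule 1: /m/ after /n/ (alveolar) → [n]
After rule 1: rekŋennin
Rule 2: /e/ before nasal /n/ → [ẽ]
Rule 2: /i/ before nasal /n/ → [ĩ]

[rekŋẽnnĩn]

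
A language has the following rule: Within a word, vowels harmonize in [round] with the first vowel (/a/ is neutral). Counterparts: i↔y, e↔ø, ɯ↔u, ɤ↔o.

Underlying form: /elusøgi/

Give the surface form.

[elɯsegi]

/u/ harmonizes with /e/ ([-round]) → [ɯ]
/ø/ harmonizes with /e/ ([-round]) → [e]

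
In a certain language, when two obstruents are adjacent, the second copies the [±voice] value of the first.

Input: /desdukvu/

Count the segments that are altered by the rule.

/d/ after /s/ (voiceless) → [t]
/v/ after /k/ (voiceless) → [f]
2 segments change.

2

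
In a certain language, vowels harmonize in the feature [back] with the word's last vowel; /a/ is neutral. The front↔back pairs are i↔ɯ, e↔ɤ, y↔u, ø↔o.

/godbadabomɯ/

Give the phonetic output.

[godbadabomɯ]

no segment meets the rule's conditions; no change.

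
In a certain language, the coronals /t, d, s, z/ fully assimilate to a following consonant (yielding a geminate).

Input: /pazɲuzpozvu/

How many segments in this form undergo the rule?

/z/ before /ɲ/ → [ɲ] (total assimilation)
/z/ before /p/ → [p] (total assimilation)
/z/ before /v/ → [v] (total assimilation)
3 segments change.

3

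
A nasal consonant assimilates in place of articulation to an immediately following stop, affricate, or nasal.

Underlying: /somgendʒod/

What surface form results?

[soŋgeɲdʒod]

/m/ before /g/ (velar) → [ŋ]
/n/ before /dʒ/ (palatal) → [ɲ]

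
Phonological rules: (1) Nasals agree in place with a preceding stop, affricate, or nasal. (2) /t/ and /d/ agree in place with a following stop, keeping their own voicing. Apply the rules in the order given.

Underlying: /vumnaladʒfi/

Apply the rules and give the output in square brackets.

[vummaladʒfi]

Rule 1: /n/ after /m/ (labial) → [m]
After rule 1: vummaladʒfi
Rule 2: no segment meets the rule's conditions; no change.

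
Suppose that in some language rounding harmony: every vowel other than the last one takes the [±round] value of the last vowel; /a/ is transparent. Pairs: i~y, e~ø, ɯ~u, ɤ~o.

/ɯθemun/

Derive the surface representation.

/ɯ/ harmonizes with /u/ ([+round]) → [u]
/e/ harmonizes with /u/ ([+round]) → [ø]

[uθømun]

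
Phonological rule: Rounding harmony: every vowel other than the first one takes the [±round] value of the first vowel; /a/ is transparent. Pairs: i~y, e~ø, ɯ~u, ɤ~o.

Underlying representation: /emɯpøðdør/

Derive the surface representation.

[emɯpeðder]

/ø/ harmonizes with /e/ ([-round]) → [e]
/ø/ harmonizes with /e/ ([-round]) → [e]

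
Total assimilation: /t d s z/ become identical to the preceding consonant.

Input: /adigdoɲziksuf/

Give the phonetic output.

[adiggoɲɲikkuf]

/d/ after /g/ → [g] (total assimilation)
/z/ after /ɲ/ → [ɲ] (total assimilation)
/s/ after /k/ → [k] (total assimilation)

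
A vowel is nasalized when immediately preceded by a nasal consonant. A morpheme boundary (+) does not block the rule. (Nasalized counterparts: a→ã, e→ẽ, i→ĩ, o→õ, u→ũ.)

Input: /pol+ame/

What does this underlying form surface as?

/e/ after nasal /m/ → [ẽ]

[pol+amẽ]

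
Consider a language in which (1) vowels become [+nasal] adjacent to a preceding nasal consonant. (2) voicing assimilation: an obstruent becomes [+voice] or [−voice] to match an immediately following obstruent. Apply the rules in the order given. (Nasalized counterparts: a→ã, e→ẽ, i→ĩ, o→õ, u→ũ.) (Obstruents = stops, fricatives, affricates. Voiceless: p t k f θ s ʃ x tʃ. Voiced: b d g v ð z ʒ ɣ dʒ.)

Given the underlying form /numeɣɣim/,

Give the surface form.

[nũmẽɣɣim]

Rule 1: /u/ after nasal /n/ → [ũ]
Rule 1: /e/ after nasal /m/ → [ẽ]
After rule 1: nũmẽɣɣim
Rule 2: no segment meets the rule's conditions; no change.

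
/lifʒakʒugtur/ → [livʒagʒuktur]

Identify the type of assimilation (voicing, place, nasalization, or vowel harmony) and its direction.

voicing assimilation, regressive

/f/→[v] /k/→[g] /g/→[k].
Each target copies a feature from the following segment, so the direction is regressive.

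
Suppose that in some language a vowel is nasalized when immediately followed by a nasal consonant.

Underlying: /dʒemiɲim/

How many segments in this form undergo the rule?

3

/e/ before nasal /m/ → [ẽ]
/i/ before nasal /ɲ/ → [ĩ]
/i/ before nasal /m/ → [ĩ]
3 segments change.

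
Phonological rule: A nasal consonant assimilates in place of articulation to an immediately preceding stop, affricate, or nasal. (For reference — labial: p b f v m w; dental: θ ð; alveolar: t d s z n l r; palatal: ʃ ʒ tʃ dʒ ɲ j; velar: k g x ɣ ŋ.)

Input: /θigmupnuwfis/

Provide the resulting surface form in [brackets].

/m/ after /g/ (velar) → [ŋ]
/n/ after /p/ (labial) → [m]

[θigŋupmuwfis]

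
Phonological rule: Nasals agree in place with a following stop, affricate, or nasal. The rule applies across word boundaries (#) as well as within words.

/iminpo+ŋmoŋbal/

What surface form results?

/n/ before /p/ (labial) → [m]
/ŋ/ before /m/ (labial) → [m]
/ŋ/ before /b/ (labial) → [m]

[imimpo+mmombal]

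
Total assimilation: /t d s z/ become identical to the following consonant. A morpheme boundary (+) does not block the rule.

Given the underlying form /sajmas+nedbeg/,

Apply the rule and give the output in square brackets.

/s/ before /n/ → [n] (total assimilation)
/d/ before /b/ → [b] (total assimilation)

[sajman+nebbeg]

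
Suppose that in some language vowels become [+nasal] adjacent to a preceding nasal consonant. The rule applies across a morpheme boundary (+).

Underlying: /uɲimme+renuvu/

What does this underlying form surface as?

[uɲĩmmẽ+renũvu]

/i/ after nasal /ɲ/ → [ĩ]
/e/ after nasal /m/ → [ẽ]
/u/ after nasal /n/ → [ũ]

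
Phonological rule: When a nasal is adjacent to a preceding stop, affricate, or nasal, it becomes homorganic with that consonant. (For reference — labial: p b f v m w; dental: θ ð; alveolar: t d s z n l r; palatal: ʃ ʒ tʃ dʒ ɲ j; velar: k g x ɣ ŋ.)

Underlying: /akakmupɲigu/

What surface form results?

/m/ after /k/ (velar) → [ŋ]
/ɲ/ after /p/ (labial) → [m]

[akakŋupmigu]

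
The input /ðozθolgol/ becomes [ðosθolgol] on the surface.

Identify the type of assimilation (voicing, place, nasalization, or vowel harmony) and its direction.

voicing assimilation, regressive

/z/→[s].
Each target copies a feature from the following segment, so the direction is regressive.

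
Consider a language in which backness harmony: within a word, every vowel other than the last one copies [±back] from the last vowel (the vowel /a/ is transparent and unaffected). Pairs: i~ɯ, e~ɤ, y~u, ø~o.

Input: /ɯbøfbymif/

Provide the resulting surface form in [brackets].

[ibøfbymif]

/ɯ/ harmonizes with /i/ ([-back]) → [i]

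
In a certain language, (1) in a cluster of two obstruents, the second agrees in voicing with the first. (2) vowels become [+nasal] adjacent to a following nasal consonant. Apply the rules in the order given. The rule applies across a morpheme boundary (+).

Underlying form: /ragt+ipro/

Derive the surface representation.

[ragd+ipro]

Rule 1: /t/ after /g/ (voiced) → [d]
After rule 1: ragd+ipro
Rule 2: no segment meets the rule's conditions; no change.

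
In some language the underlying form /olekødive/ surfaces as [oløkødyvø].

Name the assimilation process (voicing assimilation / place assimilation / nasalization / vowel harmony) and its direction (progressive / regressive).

vowel harmony, progressive

/e/→[ø] /i/→[y] /e/→[ø].
Vowels agree with the first vowel, so the harmony is progressive.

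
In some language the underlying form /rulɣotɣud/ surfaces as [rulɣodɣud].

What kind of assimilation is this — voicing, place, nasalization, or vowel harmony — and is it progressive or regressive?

/t/→[d].
Each target copies a feature from the following segment, so the direction is regressive.

voicing assimilation, regressive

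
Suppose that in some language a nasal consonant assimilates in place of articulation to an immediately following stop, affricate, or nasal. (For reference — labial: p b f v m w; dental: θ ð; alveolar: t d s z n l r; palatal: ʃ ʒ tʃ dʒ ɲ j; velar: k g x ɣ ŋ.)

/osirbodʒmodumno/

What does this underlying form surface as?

[osirbodʒmodunno]

/m/ before /n/ (alveolar) → [n]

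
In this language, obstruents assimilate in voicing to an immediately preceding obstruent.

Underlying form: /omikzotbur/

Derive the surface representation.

[omiksotpur]

/z/ after /k/ (voiceless) → [s]
/b/ after /t/ (voiceless) → [p]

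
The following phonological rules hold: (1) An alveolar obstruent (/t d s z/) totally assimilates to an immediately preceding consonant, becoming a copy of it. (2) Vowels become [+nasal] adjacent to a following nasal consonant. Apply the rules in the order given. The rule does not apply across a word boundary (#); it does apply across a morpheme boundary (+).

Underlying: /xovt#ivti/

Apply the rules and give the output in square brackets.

[xovv#ivvi]

Rule 1: /t/ after /v/ → [v] (total assimilation)
Rule 1: /t/ after /v/ → [v] (total assimilation)
After rule 1: xovv#ivvi
Rule 2: no segment meets the rule's conditions; no change.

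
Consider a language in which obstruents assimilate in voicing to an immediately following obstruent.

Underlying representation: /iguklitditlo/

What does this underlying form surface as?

/t/ before /d/ (voiced) → [d]

[iguklidditlo]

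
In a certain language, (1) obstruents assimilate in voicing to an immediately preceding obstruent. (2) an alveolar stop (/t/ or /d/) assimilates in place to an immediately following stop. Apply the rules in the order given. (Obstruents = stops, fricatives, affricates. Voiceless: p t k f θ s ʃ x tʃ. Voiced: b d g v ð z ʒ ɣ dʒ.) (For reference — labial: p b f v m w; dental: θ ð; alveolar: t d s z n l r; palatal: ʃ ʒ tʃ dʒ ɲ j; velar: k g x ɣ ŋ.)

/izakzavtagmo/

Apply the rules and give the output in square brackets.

Rule 1: /z/ after /k/ (voiceless) → [s]
Rule 1: /t/ after /v/ (voiced) → [d]
After rule 1: izaksavdagmo
Rule 2: no segment meets the rule's conditions; no change.

[izaksavdagmo]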